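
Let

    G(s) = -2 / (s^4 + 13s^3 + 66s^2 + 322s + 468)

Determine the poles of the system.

The poles are the roots of the denominator s^4 + 13s^3 + 66s^2 + 322s + 468 = 0.
Trying s = -9: the polynomial evaluates to 0, so (s + 9) is a factor.
Dividing out leaves s^3 + 4s^2 + 30s + 52 = 0.
This factors further as (s^2 + 2s + 26)(s + 2) = 0.

s = -1 + 5j, -1 - 5j, -9, -2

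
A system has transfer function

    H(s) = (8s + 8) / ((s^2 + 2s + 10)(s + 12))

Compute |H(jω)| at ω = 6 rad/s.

Substitute s = j6: numerator = 8 + j48, denominator = -384 - j12.
|H(j6)| = |8 + j48| / |-384 - j12| = 48.662 / 384.19 ≈ 0.1267.

|H(j6)| ≈ 0.1267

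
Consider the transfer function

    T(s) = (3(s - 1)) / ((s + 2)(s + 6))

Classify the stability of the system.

The poles can be read from the denominator factors: s = -2, -6.
Since all poles lie strictly in the left half-plane, the system is stable.

stable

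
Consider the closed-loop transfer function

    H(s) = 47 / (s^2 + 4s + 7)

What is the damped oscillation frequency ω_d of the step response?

ω_d ≈ 1.732 rad/s

Comparing s^2 + 4s + 7 to s^2 + 2ζωₙs + ωₙ²: ωₙ = √7 ≈ 2.646 rad/s and ζ = 4/(2·√7) ≈ 0.7559.
ζωₙ = 4/2 = 2, so ω_d = ωₙ√(1−ζ²) = √(ωₙ² − (ζωₙ)²) = √(7 − 2²) = √3 ≈ 1.732 rad/s.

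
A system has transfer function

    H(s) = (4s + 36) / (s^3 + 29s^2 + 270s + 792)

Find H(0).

Set s = 0: H(0) = (36) / (792) = 1/22.

H(0) = 1/22 ≈ 0.04545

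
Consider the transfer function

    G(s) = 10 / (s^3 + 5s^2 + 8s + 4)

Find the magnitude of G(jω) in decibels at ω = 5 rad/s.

|G(j5)|_dB ≈ -23.4 dB

Substitute s = j5: numerator = 10, denominator = -121 - j85.
|G(j5)| = |10| / |-121 - j85| = 10 / 147.87 ≈ 0.06763.
In decibels: 20·log₁₀(0.06763) ≈ -23.4 dB.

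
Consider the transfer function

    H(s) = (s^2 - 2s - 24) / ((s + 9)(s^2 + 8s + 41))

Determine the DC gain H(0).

H(0) = -8/123 ≈ -0.06504

Set s = 0: H(0) = (-24) / (369) = -8/123.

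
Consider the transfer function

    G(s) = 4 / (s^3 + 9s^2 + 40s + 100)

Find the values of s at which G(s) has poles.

The poles are the roots of the denominator s^3 + 9s^2 + 40s + 100 = 0.
Trying s = -5: the polynomial evaluates to 0, so (s + 5) is a factor.
Dividing out leaves s^2 + 4s + 20 = 0.
The quadratic formula then gives s = -2 ± 4j.

s = -2 + 4j, -2 - 4j, -5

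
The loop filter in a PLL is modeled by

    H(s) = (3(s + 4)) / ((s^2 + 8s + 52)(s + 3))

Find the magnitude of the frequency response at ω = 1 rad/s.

|H(j1)| ≈ 0.07577

Substitute s = j1: numerator = 12 + j3, denominator = 145 + j75.
|H(j1)| = |12 + j3| / |145 + j75| = 12.369 / 163.25 ≈ 0.07577.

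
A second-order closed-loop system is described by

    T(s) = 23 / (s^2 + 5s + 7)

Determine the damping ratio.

ζ ≈ 0.9449

Compare the denominator to the standard form s^2 + 2ζωₙs + ωₙ².
ωₙ² = 7, so ωₙ = √7 ≈ 2.646 rad/s.
2ζωₙ = 5, so ζ = 5/(2·√7) ≈ 0.9449.
With ζ = 0.9449 the response is underdamped.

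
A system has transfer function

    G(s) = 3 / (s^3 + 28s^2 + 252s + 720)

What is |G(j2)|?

|G(j2)| ≈ 0.003823

Substitute s = j2: numerator = 3, denominator = 608 + j496.
|G(j2)| = |3| / |608 + j496| = 3 / 784.65 ≈ 0.003823.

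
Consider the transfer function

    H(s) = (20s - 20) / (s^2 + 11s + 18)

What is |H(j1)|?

|H(j1)| ≈ 1.397

Substitute s = j1: numerator = -20 + j20, denominator = 17 + j11.
|H(j1)| = |-20 + j20| / |17 + j11| = 28.284 / 20.248 ≈ 1.397.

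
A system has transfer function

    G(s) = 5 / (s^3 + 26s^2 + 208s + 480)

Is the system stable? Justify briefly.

The denominator s^3 + 26s^2 + 208s + 480 factors as (s + 4)(s + 12)(s + 10), giving poles at s = -4, -12, -10.
Since all poles lie strictly in the left half-plane, the system is stable.

stable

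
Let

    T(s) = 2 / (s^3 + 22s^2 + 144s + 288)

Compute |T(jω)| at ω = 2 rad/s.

Substitute s = j2: numerator = 2, denominator = 200 + j280.
|T(j2)| = |2| / |200 + j280| = 2 / 344.09 ≈ 0.005812.

|T(j2)| ≈ 0.005812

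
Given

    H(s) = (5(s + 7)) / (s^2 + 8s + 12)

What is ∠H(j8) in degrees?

∠H(j8) ≈ -80.28°

At s = j8: numerator = 35 + j40, denominator = -52 + j64.
∠H = ∠num − ∠den = 48.814° − (129.09°) = -80.28°.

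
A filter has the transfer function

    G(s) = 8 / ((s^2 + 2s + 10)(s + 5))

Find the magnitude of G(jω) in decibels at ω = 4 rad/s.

Substitute s = j4: numerator = 8, denominator = -62 + j16.
|G(j4)| = |8| / |-62 + j16| = 8 / 64.031 ≈ 0.1249.
In decibels: 20·log₁₀(0.1249) ≈ -18.1 dB.

|G(j4)|_dB ≈ -18.1 dB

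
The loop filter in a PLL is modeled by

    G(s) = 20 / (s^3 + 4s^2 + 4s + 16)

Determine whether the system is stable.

The denominator s^3 + 4s^2 + 4s + 16 factors as (s^2 + 4)(s + 4), giving poles at s = ±2j, -4.
Since the simple pole(s) at s = 2j, -2j lie on the jω-axis with none in the right half-plane, the system is marginally stable.

marginally stable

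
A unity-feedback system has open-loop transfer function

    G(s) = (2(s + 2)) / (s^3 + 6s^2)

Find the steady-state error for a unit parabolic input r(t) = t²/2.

e_ss = 1.500

G(s) has 2 poles at the origin.
This is a Type 2 system. Ka = lim_{s→0} s^2·G(s) = 4/6 = 2/3.
e_ss = 1/Ka = 1/(2/3) = 3/2 ≈ 1.500.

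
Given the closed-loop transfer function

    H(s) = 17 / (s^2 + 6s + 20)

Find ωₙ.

Compare the denominator to the standard form s^2 + 2ζωₙs + ωₙ².
ωₙ² = 20, so ωₙ = √20 ≈ 4.472 rad/s.

ωₙ ≈ 4.472 rad/s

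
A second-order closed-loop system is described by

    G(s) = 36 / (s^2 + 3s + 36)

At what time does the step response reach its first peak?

t_p ≈ 0.5408 s

Comparing s^2 + 3s + 36 to s^2 + 2ζωₙs + ωₙ²: ωₙ = 6 rad/s and ζ = 3/(2·6) = 0.25.
ζωₙ = 3/2 = 1.5, so ω_d = ωₙ√(1−ζ²) = √(ωₙ² − (ζωₙ)²) = √(36 − 1.5²) = √33.75 ≈ 5.809 rad/s.
t_p = π/ω_d = π/5.809 ≈ 0.5408 s.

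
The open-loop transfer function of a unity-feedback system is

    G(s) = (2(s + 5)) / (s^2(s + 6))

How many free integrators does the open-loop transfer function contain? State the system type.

The denominator has 2 factors of s at the origin (free integrators), so this is a Type 2 system.

Type 2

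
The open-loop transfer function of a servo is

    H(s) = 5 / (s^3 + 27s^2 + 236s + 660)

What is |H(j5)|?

Substitute s = j5: numerator = 5, denominator = -15 + j1055.
|H(j5)| = |5| / |-15 + j1055| = 5 / 1055.1 ≈ 0.004739.

|H(j5)| ≈ 0.004739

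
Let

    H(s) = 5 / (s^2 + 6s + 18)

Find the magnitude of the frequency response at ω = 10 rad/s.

|H(j10)| ≈ 0.04921

Substitute s = j10: numerator = 5, denominator = -82 + j60.
|H(j10)| = |5| / |-82 + j60| = 5 / 101.61 ≈ 0.04921.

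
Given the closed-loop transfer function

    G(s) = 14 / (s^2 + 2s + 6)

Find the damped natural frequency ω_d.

Comparing s^2 + 2s + 6 to s^2 + 2ζωₙs + ωₙ²: ωₙ = √6 ≈ 2.449 rad/s and ζ = 2/(2·√6) ≈ 0.4082.
ζωₙ = 2/2 = 1, so ω_d = ωₙ√(1−ζ²) = √(ωₙ² − (ζωₙ)²) = √(6 − 1²) = √5 ≈ 2.236 rad/s.

ω_d ≈ 2.236 rad/s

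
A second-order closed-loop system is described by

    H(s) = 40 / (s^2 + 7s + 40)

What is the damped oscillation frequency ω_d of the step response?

ω_d ≈ 5.268 rad/s

Comparing s^2 + 7s + 40 to s^2 + 2ζωₙs + ωₙ²: ωₙ = √40 ≈ 6.325 rad/s and ζ = 7/(2·√40) ≈ 0.5534.
ζωₙ = 7/2 = 3.5, so ω_d = ωₙ√(1−ζ²) = √(ωₙ² − (ζωₙ)²) = √(40 − 3.5²) = √27.75 ≈ 5.268 rad/s.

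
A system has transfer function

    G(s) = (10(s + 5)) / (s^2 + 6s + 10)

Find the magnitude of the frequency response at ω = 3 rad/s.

Substitute s = j3: numerator = 50 + j30, denominator = 1 + j18.
|G(j3)| = |50 + j30| / |1 + j18| = 58.310 / 18.028 ≈ 3.234.

|G(j3)| ≈ 3.234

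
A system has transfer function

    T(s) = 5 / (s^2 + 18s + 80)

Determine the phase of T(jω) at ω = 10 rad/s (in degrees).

∠T(j10) ≈ -96.34°

At s = j10: numerator = 5, denominator = -20 + j180.
∠T = ∠num − ∠den = 0° − (96.340°) = -96.34°.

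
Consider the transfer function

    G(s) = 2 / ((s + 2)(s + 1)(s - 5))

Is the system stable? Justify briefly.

unstable

The poles can be read from the denominator factors: s = -2, -1, 5.
Since the pole(s) at s = 5 lie in the right half-plane, the system is unstable.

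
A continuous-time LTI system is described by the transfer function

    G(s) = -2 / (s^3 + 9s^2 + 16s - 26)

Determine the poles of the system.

s = -5 + j, -5 - j, 1

The poles are the roots of the denominator s^3 + 9s^2 + 16s - 26 = 0.
Trying s = 1: the polynomial evaluates to 0, so (s - 1) is a factor.
Dividing out leaves s^2 + 10s + 26 = 0.
The quadratic formula then gives s = -5 ± 1j.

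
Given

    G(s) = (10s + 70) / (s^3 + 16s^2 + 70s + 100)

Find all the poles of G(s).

s = -10, -3 ± j

The poles are the roots of the denominator s^3 + 16s^2 + 70s + 100 = 0.
Trying s = -10: the polynomial evaluates to 0, so (s + 10) is a factor.
Dividing out leaves s^2 + 6s + 10 = 0.
The quadratic formula then gives s = -3 ± 1j.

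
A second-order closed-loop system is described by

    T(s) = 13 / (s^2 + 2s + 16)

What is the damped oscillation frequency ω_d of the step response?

Comparing s^2 + 2s + 16 to s^2 + 2ζωₙs + ωₙ²: ωₙ = 4 rad/s and ζ = 2/(2·4) = 0.25.
ζωₙ = 2/2 = 1, so ω_d = ωₙ√(1−ζ²) = √(ωₙ² − (ζωₙ)²) = √(16 − 1²) = √15 ≈ 3.873 rad/s.

ω_d ≈ 3.873 rad/s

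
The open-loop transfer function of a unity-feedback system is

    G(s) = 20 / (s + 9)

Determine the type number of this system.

The denominator has no factor of s at the origin — no free integrator — so this is a Type 0 system.

Type 0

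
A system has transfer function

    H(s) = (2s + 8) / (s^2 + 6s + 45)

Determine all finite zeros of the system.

s = -4

Set the numerator to zero: 2s + 8 = 0, i.e. 2·(s + 4) = 0.
So s = -4.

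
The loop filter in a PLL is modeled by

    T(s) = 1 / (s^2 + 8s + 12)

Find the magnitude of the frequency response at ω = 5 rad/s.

|T(j5)| ≈ 0.02378

Substitute s = j5: numerator = 1, denominator = -13 + j40.
|T(j5)| = |1| / |-13 + j40| = 1 / 42.059 ≈ 0.02378.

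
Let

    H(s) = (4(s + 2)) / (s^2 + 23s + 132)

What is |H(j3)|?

|H(j3)| ≈ 0.1023

Substitute s = j3: numerator = 8 + j12, denominator = 123 + j69.
|H(j3)| = |8 + j12| / |123 + j69| = 14.422 / 141.03 ≈ 0.1023.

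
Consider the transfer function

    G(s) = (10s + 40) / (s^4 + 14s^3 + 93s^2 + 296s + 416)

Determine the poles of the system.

The poles are the roots of the denominator s^4 + 14s^3 + 93s^2 + 296s + 416 = 0.
No real roots exist; factor into two real quadratics: (s^2 + 6s + 13)(s^2 + 8s + 32) = 0.
Each quadratic gives a conjugate pair via the quadratic formula.

s = -3 ± 2j, -4 ± 4j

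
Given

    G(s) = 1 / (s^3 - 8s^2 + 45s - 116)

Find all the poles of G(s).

s = 4, 2 ± 5j

The poles are the roots of the denominator s^3 - 8s^2 + 45s - 116 = 0.
Trying s = 4: the polynomial evaluates to 0, so (s - 4) is a factor.
Dividing out leaves s^2 - 4s + 29 = 0.
The quadratic formula then gives s = 2 ± 5j.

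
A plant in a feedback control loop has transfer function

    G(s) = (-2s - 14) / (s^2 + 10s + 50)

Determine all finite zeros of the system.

s = -7

Set the numerator to zero: -2s - 14 = 0, i.e. -2·(s + 7) = 0.
So s = -7.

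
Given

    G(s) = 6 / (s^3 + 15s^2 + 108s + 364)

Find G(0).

Set s = 0: G(0) = (6) / (364) = 3/182.

G(0) = 3/182 ≈ 0.01648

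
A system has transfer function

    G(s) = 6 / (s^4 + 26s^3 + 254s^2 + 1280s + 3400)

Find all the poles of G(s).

s = -3 + 5j, -3 - 5j, -10, -10

The poles are the roots of the denominator s^4 + 26s^3 + 254s^2 + 1280s + 3400 = 0.
Trying s = -10: the polynomial evaluates to 0, so (s + 10) is a factor.
Dividing out leaves s^3 + 16s^2 + 94s + 340 = 0.
This factors further as (s^2 + 6s + 34)(s + 10) = 0.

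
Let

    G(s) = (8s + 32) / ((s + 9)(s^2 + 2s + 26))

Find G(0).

G(0) = 16/117 ≈ 0.1368

Set s = 0: G(0) = (32) / (234) = 16/117.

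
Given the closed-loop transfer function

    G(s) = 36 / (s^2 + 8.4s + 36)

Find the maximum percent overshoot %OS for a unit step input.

Comparing s^2 + 8.4s + 36 to s^2 + 2ζωₙs + ωₙ²: ωₙ = 6 rad/s and ζ = 8.4/(2·6) = 0.7.
%OS = 100·exp(−πζ/√(1−ζ²)) = 100·exp(−π·0.7/√(1−0.7²)) ≈ 4.60%.

%OS ≈ 4.60%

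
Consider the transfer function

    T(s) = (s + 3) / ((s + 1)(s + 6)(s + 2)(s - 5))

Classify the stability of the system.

unstable

The poles can be read from the denominator factors: s = -1, -6, -2, 5.
Since the pole(s) at s = 5 lie in the right half-plane, the system is unstable.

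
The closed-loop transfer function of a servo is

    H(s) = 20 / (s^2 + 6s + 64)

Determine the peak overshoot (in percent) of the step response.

%OS ≈ 28.1%

Comparing s^2 + 6s + 64 to s^2 + 2ζωₙs + ωₙ²: ωₙ = 8 rad/s and ζ = 6/(2·8) = 0.375.
%OS = 100·exp(−πζ/√(1−ζ²)) = 100·exp(−π·0.375/√(1−0.375²)) ≈ 28.1%.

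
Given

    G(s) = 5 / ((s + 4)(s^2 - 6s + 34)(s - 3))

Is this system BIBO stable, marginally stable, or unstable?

unstable

The poles can be read from the denominator factors: s = -4, 3 + 5j, 3 - 5j, 3.
Since the pole(s) at s = 3 + 5j, 3 - 5j, 3 lie in the right half-plane, the system is unstable.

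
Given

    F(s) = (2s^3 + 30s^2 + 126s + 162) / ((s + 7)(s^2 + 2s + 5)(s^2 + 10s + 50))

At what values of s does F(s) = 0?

Set the numerator to zero: 2s^3 + 30s^2 + 126s + 162 = 0, i.e. 2·(s^3 + 15s^2 + 63s + 81) = 0.
Factoring: (s + 3)^2(s + 9) = 0.

s = -3, -9, -3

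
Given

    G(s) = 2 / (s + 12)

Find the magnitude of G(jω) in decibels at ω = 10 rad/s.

Substitute s = j10: numerator = 2, denominator = 12 + j10.
|G(j10)| = |2| / |12 + j10| = 2 / 15.620 ≈ 0.1280.
In decibels: 20·log₁₀(0.1280) ≈ -17.9 dB.

|G(j10)|_dB ≈ -17.9 dB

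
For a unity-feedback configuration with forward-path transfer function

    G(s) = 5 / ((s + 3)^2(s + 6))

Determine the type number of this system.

The denominator has no factor of s at the origin — no free integrator — so this is a Type 0 system.

Type 0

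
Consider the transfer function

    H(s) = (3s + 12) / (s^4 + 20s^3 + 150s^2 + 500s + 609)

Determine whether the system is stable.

The denominator s^4 + 20s^3 + 150s^2 + 500s + 609 factors as (s + 3)(s^2 + 10s + 29)(s + 7), giving poles at s = -3, -5 ± 2j, -7.
Since all poles lie strictly in the left half-plane, the system is stable.

stable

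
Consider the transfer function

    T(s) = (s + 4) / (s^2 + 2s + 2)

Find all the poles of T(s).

s = -1 + j, -1 - j

The poles are the roots of the denominator s^2 + 2s + 2 = 0.
Using the quadratic formula: s = (-2 ± √(-4))/2 = -1 ± 1j.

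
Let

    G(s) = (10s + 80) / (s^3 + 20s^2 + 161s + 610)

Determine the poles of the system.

s = -5 + 6j, -5 - 6j, -10

The poles are the roots of the denominator s^3 + 20s^2 + 161s + 610 = 0.
Trying s = -10: the polynomial evaluates to 0, so (s + 10) is a factor.
Dividing out leaves s^2 + 10s + 61 = 0.
The quadratic formula then gives s = -5 ± 6j.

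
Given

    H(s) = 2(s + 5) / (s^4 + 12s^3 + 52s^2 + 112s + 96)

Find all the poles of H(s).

s = -2 + 2j, -2 - 2j, -2, -6

The poles are the roots of the denominator s^4 + 12s^3 + 52s^2 + 112s + 96 = 0.
Trying s = -2: the polynomial evaluates to 0, so (s + 2) is a factor.
Dividing out leaves s^3 + 10s^2 + 32s + 48 = 0.
This factors further as (s^2 + 4s + 8)(s + 6) = 0.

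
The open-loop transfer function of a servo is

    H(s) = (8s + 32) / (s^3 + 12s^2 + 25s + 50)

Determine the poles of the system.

The poles are the roots of the denominator s^3 + 12s^2 + 25s + 50 = 0.
Trying s = -10: the polynomial evaluates to 0, so (s + 10) is a factor.
Dividing out leaves s^2 + 2s + 5 = 0.
The quadratic formula then gives s = -1 ± 2j.

s = -1 ± 2j, -10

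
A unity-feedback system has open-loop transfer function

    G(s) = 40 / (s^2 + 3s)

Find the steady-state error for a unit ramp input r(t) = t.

e_ss = 0.07500

G(s) has one pole at the origin.
This is a Type 1 system. Kv = lim_{s→0} s·G(s) = 40/3.
e_ss = 1/Kv = 1/(40/3) = 3/40 ≈ 0.07500.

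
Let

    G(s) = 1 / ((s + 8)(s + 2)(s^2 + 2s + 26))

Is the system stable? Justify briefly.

The poles can be read from the denominator factors: s = -8, -2, -1 + 5j, -1 - 5j.
Since all poles lie strictly in the left half-plane, the system is stable.

stable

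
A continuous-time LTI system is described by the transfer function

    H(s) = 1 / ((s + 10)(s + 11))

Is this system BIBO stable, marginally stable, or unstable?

The poles can be read from the denominator factors: s = -10, -11.
Since all poles lie strictly in the left half-plane, the system is stable.

stable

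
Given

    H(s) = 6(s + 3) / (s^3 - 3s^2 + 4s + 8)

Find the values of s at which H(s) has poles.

The poles are the roots of the denominator s^3 - 3s^2 + 4s + 8 = 0.
Trying s = -1: the polynomial evaluates to 0, so (s + 1) is a factor.
Dividing out leaves s^2 - 4s + 8 = 0.
The quadratic formula then gives s = 2 ± 2j.

s = 2 + 2j, 2 - 2j, -1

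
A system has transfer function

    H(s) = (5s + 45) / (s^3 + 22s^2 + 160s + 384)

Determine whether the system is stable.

stable

The denominator s^3 + 22s^2 + 160s + 384 factors as (s + 6)(s + 8)^2, giving poles at s = -6, -8, -8.
Since all poles lie strictly in the left half-plane, the system is stable.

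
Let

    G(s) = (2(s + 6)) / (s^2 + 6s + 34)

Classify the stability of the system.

stable

The poles can be read from the denominator factors: s = -3 ± 5j.
Since all poles lie strictly in the left half-plane, the system is stable.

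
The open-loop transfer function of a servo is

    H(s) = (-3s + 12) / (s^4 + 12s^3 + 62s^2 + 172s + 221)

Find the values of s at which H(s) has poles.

The poles are the roots of the denominator s^4 + 12s^3 + 62s^2 + 172s + 221 = 0.
No real roots exist; factor into two real quadratics: (s^2 + 8s + 17)(s^2 + 4s + 13) = 0.
Each quadratic gives a conjugate pair via the quadratic formula.

s = -4 + j, -4 - j, -2 + 3j, -2 - 3j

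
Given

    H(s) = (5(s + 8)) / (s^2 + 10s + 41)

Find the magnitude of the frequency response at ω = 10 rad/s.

|H(j10)| ≈ 0.5515

Substitute s = j10: numerator = 40 + j50, denominator = -59 + j100.
|H(j10)| = |40 + j50| / |-59 + j100| = 64.031 / 116.11 ≈ 0.5515.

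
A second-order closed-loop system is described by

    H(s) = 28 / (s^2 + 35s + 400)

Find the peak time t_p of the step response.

t_p ≈ 0.3245 s

Comparing s^2 + 35s + 400 to s^2 + 2ζωₙs + ωₙ²: ωₙ = 20 rad/s and ζ = 35/(2·20) = 0.875.
ζωₙ = 35/2 = 17.5, so ω_d = ωₙ√(1−ζ²) = √(ωₙ² − (ζωₙ)²) = √(400 − 17.5²) = √93.75 ≈ 9.682 rad/s.
t_p = π/ω_d = π/9.682 ≈ 0.3245 s.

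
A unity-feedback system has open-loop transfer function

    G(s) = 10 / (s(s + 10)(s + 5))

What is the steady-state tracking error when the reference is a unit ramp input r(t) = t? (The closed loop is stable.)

G(s) has one pole at the origin.
This is a Type 1 system. Kv = lim_{s→0} s·G(s) = 10/50 = 1/5.
e_ss = 1/Kv = 1/(1/5) = 5.

e_ss = 5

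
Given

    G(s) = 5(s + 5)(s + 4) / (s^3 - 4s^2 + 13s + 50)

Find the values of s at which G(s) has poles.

s = 3 ± 4j, -2

The poles are the roots of the denominator s^3 - 4s^2 + 13s + 50 = 0.
Trying s = -2: the polynomial evaluates to 0, so (s + 2) is a factor.
Dividing out leaves s^2 - 6s + 25 = 0.
The quadratic formula then gives s = 3 ± 4j.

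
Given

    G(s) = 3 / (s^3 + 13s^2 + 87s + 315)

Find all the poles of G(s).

s = -3 ± 6j, -7

The poles are the roots of the denominator s^3 + 13s^2 + 87s + 315 = 0.
Trying s = -7: the polynomial evaluates to 0, so (s + 7) is a factor.
Dividing out leaves s^2 + 6s + 45 = 0.
The quadratic formula then gives s = -3 ± 6j.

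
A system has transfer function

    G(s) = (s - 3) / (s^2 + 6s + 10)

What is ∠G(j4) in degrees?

∠G(j4) ≈ 22.83°

At s = j4: numerator = -3 + j4, denominator = -6 + j24.
∠G = ∠num − ∠den = 126.87° − (104.04°) = 22.83°.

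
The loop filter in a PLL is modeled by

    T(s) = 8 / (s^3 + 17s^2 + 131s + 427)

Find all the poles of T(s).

s = -5 ± 6j, -7

The poles are the roots of the denominator s^3 + 17s^2 + 131s + 427 = 0.
Trying s = -7: the polynomial evaluates to 0, so (s + 7) is a factor.
Dividing out leaves s^2 + 10s + 61 = 0.
The quadratic formula then gives s = -5 ± 6j.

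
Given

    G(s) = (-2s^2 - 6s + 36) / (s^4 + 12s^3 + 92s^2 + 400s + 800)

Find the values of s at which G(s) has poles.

s = -4 ± 2j, -2 ± 6j

The poles are the roots of the denominator s^4 + 12s^3 + 92s^2 + 400s + 800 = 0.
No real roots exist; factor into two real quadratics: (s^2 + 8s + 20)(s^2 + 4s + 40) = 0.
Each quadratic gives a conjugate pair via the quadratic formula.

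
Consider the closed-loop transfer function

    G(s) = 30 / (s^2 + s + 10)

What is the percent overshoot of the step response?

%OS ≈ 60.5%

Comparing s^2 + s + 10 to s^2 + 2ζωₙs + ωₙ²: ωₙ = √10 ≈ 3.162 rad/s and ζ = 1/(2·√10) ≈ 0.1581.
%OS = 100·exp(−πζ/√(1−ζ²)) = 100·exp(−π·0.1581/√(1−0.1581²)) ≈ 60.5%.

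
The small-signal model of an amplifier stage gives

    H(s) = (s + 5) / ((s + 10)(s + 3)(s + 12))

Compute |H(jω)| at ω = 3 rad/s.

|H(j3)| ≈ 0.01064

Substitute s = j3: numerator = 5 + j3, denominator = 135 + j531.
|H(j3)| = |5 + j3| / |135 + j531| = 5.8310 / 547.89 ≈ 0.01064.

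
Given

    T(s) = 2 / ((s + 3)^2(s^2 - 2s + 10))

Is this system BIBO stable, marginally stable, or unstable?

The poles can be read from the denominator factors: s = -3, 1 ± 3j, -3.
Since the pole(s) at s = 1 + 3j, 1 - 3j lie in the right half-plane, the system is unstable.

unstable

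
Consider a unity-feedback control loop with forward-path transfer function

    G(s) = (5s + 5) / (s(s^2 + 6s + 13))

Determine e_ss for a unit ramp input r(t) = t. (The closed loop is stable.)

e_ss = 2.600

G(s) has one pole at the origin.
This is a Type 1 system. Kv = lim_{s→0} s·G(s) = 5/13.
e_ss = 1/Kv = 1/(5/13) = 13/5 ≈ 2.600.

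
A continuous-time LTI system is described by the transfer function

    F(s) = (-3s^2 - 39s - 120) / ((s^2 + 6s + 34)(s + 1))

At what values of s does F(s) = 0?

Set the numerator to zero: -3s^2 - 39s - 120 = 0, i.e. -3·(s^2 + 13s + 40) = 0.
Factoring: (s + 8)(s + 5) = 0.

s = -8, -5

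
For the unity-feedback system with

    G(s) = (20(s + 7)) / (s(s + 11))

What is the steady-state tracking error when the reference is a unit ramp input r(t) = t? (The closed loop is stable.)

e_ss = 0.07857

G(s) has one pole at the origin.
This is a Type 1 system. Kv = lim_{s→0} s·G(s) = 140/11.
e_ss = 1/Kv = 1/(140/11) = 11/140 ≈ 0.07857.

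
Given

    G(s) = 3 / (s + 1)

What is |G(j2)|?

Substitute s = j2: numerator = 3, denominator = 1 + j2.
|G(j2)| = |3| / |1 + j2| = 3 / 2.2361 ≈ 1.342.

|G(j2)| ≈ 1.342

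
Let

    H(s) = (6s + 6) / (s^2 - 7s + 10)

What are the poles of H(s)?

The poles are the roots of the denominator s^2 - 7s + 10 = 0.
Factoring: (s - 2)(s - 5) = 0, so s = 2 and s = 5.

s = 2, 5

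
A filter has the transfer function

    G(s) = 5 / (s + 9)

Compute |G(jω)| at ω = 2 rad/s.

|G(j2)| ≈ 0.5423

Substitute s = j2: numerator = 5, denominator = 9 + j2.
|G(j2)| = |5| / |9 + j2| = 5 / 9.2195 ≈ 0.5423.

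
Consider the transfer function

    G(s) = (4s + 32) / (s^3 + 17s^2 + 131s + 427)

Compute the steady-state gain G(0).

Set s = 0: G(0) = (32) / (427) = 32/427.

G(0) = 32/427 ≈ 0.07494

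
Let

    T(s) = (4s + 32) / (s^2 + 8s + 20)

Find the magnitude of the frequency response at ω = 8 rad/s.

|T(j8)| ≈ 0.5827

Substitute s = j8: numerator = 32 + j32, denominator = -44 + j64.
|T(j8)| = |32 + j32| / |-44 + j64| = 45.255 / 77.666 ≈ 0.5827.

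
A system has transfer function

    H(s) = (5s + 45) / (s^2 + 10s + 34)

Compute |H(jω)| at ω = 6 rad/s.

Substitute s = j6: numerator = 45 + j30, denominator = -2 + j60.
|H(j6)| = |45 + j30| / |-2 + j60| = 54.083 / 60.033 ≈ 0.9009.

|H(j6)| ≈ 0.9009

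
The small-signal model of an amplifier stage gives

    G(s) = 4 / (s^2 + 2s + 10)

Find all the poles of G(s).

s = -1 ± 3j

The poles are the roots of the denominator s^2 + 2s + 10 = 0.
Using the quadratic formula: s = (-2 ± √(-36))/2 = -1 ± 3j.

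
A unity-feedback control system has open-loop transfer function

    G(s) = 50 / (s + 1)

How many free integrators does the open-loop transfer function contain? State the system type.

Type 0

The denominator has no factor of s at the origin — no free integrator — so this is a Type 0 system.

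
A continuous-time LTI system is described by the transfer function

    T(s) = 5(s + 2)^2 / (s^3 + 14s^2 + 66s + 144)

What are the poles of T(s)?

s = -3 + 3j, -3 - 3j, -8

The poles are the roots of the denominator s^3 + 14s^2 + 66s + 144 = 0.
Trying s = -8: the polynomial evaluates to 0, so (s + 8) is a factor.
Dividing out leaves s^2 + 6s + 18 = 0.
The quadratic formula then gives s = -3 ± 3j.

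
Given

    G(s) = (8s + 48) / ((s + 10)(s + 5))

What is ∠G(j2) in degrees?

∠G(j2) ≈ -14.68°

At s = j2: numerator = 48 + j16, denominator = 46 + j30.
∠G = ∠num − ∠den = 18.435° − (33.111°) = -14.68°.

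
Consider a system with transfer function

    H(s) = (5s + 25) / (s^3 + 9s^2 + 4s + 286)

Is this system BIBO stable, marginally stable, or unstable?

unstable

The denominator s^3 + 9s^2 + 4s + 286 factors as (s + 11)(s^2 - 2s + 26), giving poles at s = -11, 1 ± 5j.
Since the pole(s) at s = 1 + 5j, 1 - 5j lie in the right half-plane, the system is unstable.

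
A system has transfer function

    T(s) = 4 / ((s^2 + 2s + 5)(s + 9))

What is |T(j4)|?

Substitute s = j4: numerator = 4, denominator = -131 + j28.
|T(j4)| = |4| / |-131 + j28| = 4 / 133.96 ≈ 0.02986.

|T(j4)| ≈ 0.02986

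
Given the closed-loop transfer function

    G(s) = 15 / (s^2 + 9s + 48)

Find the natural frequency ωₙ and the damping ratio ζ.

ωₙ ≈ 6.928 rad/s, ζ ≈ 0.6495

Compare the denominator to the standard form s^2 + 2ζωₙs + ωₙ².
ωₙ² = 48, so ωₙ = √48 ≈ 6.928 rad/s.
2ζωₙ = 9, so ζ = 9/(2·√48) ≈ 0.6495.
With ζ = 0.6495 the response is underdamped.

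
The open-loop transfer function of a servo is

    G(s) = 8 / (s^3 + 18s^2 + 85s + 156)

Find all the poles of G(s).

s = -3 + 2j, -3 - 2j, -12

The poles are the roots of the denominator s^3 + 18s^2 + 85s + 156 = 0.
Trying s = -12: the polynomial evaluates to 0, so (s + 12) is a factor.
Dividing out leaves s^2 + 6s + 13 = 0.
The quadratic formula then gives s = -3 ± 2j.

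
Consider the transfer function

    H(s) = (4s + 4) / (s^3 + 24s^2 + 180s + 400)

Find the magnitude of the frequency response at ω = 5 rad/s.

|H(j5)| ≈ 0.02548

Substitute s = j5: numerator = 4 + j20, denominator = -200 + j775.
|H(j5)| = |4 + j20| / |-200 + j775| = 20.396 / 800.39 ≈ 0.02548.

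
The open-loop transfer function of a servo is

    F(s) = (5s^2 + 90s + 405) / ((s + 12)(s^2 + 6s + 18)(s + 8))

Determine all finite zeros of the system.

s = -9, -9

Set the numerator to zero: 5s^2 + 90s + 405 = 0, i.e. 5·(s^2 + 18s + 81) = 0.
Factoring: (s + 9)^2 = 0.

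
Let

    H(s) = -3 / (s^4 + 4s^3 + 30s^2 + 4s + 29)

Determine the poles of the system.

The poles are the roots of the denominator s^4 + 4s^3 + 30s^2 + 4s + 29 = 0.
No real roots exist; factor into two real quadratics: (s^2 + 1)(s^2 + 4s + 29) = 0.
Each quadratic gives a conjugate pair via the quadratic formula.

s = j, -j, -2 + 5j, -2 - 5j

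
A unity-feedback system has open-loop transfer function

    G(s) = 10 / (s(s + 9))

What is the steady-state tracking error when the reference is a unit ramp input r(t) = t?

G(s) has one pole at the origin.
This is a Type 1 system. Kv = lim_{s→0} s·G(s) = 10/9.
e_ss = 1/Kv = 1/(10/9) = 9/10 ≈ 0.9000.

e_ss = 0.9000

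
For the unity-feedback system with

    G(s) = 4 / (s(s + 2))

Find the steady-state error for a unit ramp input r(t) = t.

e_ss = 0.5000

G(s) has one pole at the origin.
This is a Type 1 system. Kv = lim_{s→0} s·G(s) = 4/2 = 2.
e_ss = 1/Kv = 1/(2) = 1/2 ≈ 0.5000.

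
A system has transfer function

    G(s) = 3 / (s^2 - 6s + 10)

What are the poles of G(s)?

s = 3 + j, 3 - j

The poles are the roots of the denominator s^2 - 6s + 10 = 0.
Using the quadratic formula: s = (6 ± √(-4))/2 = 3 ± 1j.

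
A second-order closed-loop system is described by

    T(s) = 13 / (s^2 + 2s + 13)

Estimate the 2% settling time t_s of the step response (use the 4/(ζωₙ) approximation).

t_s ≈ 4 s

Comparing s^2 + 2s + 13 to s^2 + 2ζωₙs + ωₙ²: ωₙ = √13 ≈ 3.606 rad/s and ζ = 2/(2·√13) ≈ 0.2774.
ζωₙ = 2/2 = 1, so t_s ≈ 4/(ζωₙ) = 4/1 = 4 s.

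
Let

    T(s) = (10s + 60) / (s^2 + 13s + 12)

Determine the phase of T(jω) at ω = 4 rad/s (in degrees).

∠T(j4) ≈ -60.71°

At s = j4: numerator = 60 + j40, denominator = -4 + j52.
∠T = ∠num − ∠den = 33.690° − (94.399°) = -60.71°.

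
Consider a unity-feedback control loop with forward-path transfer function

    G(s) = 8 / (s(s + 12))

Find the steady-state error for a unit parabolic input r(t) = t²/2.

e_ss = ∞

G(s) has one pole at the origin.
This is a Type 1 system; Ka = lim_{s→0} s^2·G(s) = 0, so the steady-state error for a parabola input is infinite.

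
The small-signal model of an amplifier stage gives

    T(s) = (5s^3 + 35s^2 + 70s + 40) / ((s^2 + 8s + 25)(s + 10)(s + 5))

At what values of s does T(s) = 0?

s = -2, -4, -1

Set the numerator to zero: 5s^3 + 35s^2 + 70s + 40 = 0, i.e. 5·(s^3 + 7s^2 + 14s + 8) = 0.
Factoring: (s + 2)(s + 4)(s + 1) = 0.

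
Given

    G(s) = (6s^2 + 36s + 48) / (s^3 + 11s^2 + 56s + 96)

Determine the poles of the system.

s = -4 + 4j, -4 - 4j, -3

The poles are the roots of the denominator s^3 + 11s^2 + 56s + 96 = 0.
Trying s = -3: the polynomial evaluates to 0, so (s + 3) is a factor.
Dividing out leaves s^2 + 8s + 32 = 0.
The quadratic formula then gives s = -4 ± 4j.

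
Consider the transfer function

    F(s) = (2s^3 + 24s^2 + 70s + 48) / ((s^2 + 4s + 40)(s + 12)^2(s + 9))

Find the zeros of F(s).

s = -8, -1, -3

Set the numerator to zero: 2s^3 + 24s^2 + 70s + 48 = 0, i.e. 2·(s^3 + 12s^2 + 35s + 24) = 0.
Factoring: (s + 8)(s + 1)(s + 3) = 0.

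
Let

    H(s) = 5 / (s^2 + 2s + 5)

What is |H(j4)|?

|H(j4)| ≈ 0.3676

Substitute s = j4: numerator = 5, denominator = -11 + j8.
|H(j4)| = |5| / |-11 + j8| = 5 / 13.601 ≈ 0.3676.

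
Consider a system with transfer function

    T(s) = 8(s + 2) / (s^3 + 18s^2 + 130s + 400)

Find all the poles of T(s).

s = -5 ± 5j, -8

The poles are the roots of the denominator s^3 + 18s^2 + 130s + 400 = 0.
Trying s = -8: the polynomial evaluates to 0, so (s + 8) is a factor.
Dividing out leaves s^2 + 10s + 50 = 0.
The quadratic formula then gives s = -5 ± 5j.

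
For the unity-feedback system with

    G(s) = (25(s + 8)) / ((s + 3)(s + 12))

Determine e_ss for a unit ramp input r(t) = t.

e_ss = ∞

G(s) has no poles at the origin.
This is a Type 0 system; Kv = lim_{s→0} s·G(s) = 0, so the steady-state error for a ramp input is infinite.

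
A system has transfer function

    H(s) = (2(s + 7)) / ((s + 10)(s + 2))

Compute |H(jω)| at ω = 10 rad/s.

Substitute s = j10: numerator = 14 + j20, denominator = -80 + j120.
|H(j10)| = |14 + j20| / |-80 + j120| = 24.413 / 144.22 ≈ 0.1693.

|H(j10)| ≈ 0.1693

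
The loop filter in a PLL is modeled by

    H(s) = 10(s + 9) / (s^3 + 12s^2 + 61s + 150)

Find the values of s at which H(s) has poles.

s = -3 ± 4j, -6

The poles are the roots of the denominator s^3 + 12s^2 + 61s + 150 = 0.
Trying s = -6: the polynomial evaluates to 0, so (s + 6) is a factor.
Dividing out leaves s^2 + 6s + 25 = 0.
The quadratic formula then gives s = -3 ± 4j.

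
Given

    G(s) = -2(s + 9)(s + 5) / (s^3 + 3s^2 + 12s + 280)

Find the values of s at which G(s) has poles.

s = 2 ± 6j, -7

The poles are the roots of the denominator s^3 + 3s^2 + 12s + 280 = 0.
Trying s = -7: the polynomial evaluates to 0, so (s + 7) is a factor.
Dividing out leaves s^2 - 4s + 40 = 0.
The quadratic formula then gives s = 2 ± 6j.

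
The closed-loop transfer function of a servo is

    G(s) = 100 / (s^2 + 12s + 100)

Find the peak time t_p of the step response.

t_p ≈ 0.3927 s

Comparing s^2 + 12s + 100 to s^2 + 2ζωₙs + ωₙ²: ωₙ = 10 rad/s and ζ = 12/(2·10) = 0.6.
ζωₙ = 12/2 = 6, so ω_d = ωₙ√(1−ζ²) = √(ωₙ² − (ζωₙ)²) = √(100 − 6²) = √64 = 8 rad/s.
t_p = π/ω_d = π/8 ≈ 0.3927 s.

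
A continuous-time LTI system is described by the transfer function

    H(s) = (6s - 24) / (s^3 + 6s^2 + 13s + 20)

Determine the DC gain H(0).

H(0) = -6/5 ≈ -1.200

Set s = 0: H(0) = (-24) / (20) = -6/5.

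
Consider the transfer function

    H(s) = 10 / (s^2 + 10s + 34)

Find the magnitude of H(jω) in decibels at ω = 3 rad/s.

Substitute s = j3: numerator = 10, denominator = 25 + j30.
|H(j3)| = |10| / |25 + j30| = 10 / 39.051 ≈ 0.2561.
In decibels: 20·log₁₀(0.2561) ≈ -11.8 dB.

|H(j3)|_dB ≈ -11.8 dB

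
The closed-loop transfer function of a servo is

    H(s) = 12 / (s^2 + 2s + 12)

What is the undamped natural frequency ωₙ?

Compare the denominator to the standard form s^2 + 2ζωₙs + ωₙ².
ωₙ² = 12, so ωₙ = √12 ≈ 3.464 rad/s.

ωₙ ≈ 3.464 rad/s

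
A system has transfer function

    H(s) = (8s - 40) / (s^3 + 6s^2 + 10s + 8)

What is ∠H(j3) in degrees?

At s = j3: numerator = -40 + j24, denominator = -46 + j3.
∠H = ∠num − ∠den = 149.04° − (176.27°) = -27.23°.

∠H(j3) ≈ -27.23°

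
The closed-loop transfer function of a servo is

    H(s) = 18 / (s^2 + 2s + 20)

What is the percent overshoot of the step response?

Comparing s^2 + 2s + 20 to s^2 + 2ζωₙs + ωₙ²: ωₙ = √20 ≈ 4.472 rad/s and ζ = 2/(2·√20) ≈ 0.2236.
%OS = 100·exp(−πζ/√(1−ζ²)) = 100·exp(−π·0.2236/√(1−0.2236²)) ≈ 48.6%.

%OS ≈ 48.6%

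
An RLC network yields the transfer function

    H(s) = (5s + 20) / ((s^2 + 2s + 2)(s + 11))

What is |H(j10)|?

Substitute s = j10: numerator = 20 + j50, denominator = -1278 - j760.
|H(j10)| = |20 + j50| / |-1278 - j760| = 53.852 / 1486.9 ≈ 0.03622.

|H(j10)| ≈ 0.03622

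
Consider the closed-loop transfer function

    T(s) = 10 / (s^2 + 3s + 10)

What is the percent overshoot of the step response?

Comparing s^2 + 3s + 10 to s^2 + 2ζωₙs + ωₙ²: ωₙ = √10 ≈ 3.162 rad/s and ζ = 3/(2·√10) ≈ 0.4743.
%OS = 100·exp(−πζ/√(1−ζ²)) = 100·exp(−π·0.4743/√(1−0.4743²)) ≈ 18.4%.

%OS ≈ 18.4%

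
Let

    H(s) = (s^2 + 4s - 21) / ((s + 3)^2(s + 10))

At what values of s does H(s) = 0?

Set the numerator to zero: s^2 + 4s - 21 = 0.
Factoring: (s - 3)(s + 7) = 0.

s = 3, -7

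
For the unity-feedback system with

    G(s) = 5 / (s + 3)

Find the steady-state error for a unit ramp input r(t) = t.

G(s) has no poles at the origin.
This is a Type 0 system; Kv = lim_{s→0} s·G(s) = 0, so the steady-state error for a ramp input is infinite.

e_ss = ∞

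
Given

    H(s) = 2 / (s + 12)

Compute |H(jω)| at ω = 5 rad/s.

Substitute s = j5: numerator = 2, denominator = 12 + j5.
|H(j5)| = |2| / |12 + j5| = 2 / 13 ≈ 0.1538.

|H(j5)| ≈ 0.1538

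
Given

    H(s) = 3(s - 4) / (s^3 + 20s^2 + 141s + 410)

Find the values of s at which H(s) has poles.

The poles are the roots of the denominator s^3 + 20s^2 + 141s + 410 = 0.
Trying s = -10: the polynomial evaluates to 0, so (s + 10) is a factor.
Dividing out leaves s^2 + 10s + 41 = 0.
The quadratic formula then gives s = -5 ± 4j.

s = -10, -5 ± 4j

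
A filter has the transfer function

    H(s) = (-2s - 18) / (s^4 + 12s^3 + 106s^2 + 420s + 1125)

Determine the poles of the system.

The poles are the roots of the denominator s^4 + 12s^3 + 106s^2 + 420s + 1125 = 0.
No real roots exist; factor into two real quadratics: (s^2 + 6s + 45)(s^2 + 6s + 25) = 0.
Each quadratic gives a conjugate pair via the quadratic formula.

s = -3 + 6j, -3 - 6j, -3 + 4j, -3 - 4j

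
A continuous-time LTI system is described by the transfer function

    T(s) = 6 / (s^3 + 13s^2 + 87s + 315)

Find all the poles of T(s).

s = -3 ± 6j, -7

The poles are the roots of the denominator s^3 + 13s^2 + 87s + 315 = 0.
Trying s = -7: the polynomial evaluates to 0, so (s + 7) is a factor.
Dividing out leaves s^2 + 6s + 45 = 0.
The quadratic formula then gives s = -3 ± 6j.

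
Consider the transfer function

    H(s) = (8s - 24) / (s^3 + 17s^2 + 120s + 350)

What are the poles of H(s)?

The poles are the roots of the denominator s^3 + 17s^2 + 120s + 350 = 0.
Trying s = -7: the polynomial evaluates to 0, so (s + 7) is a factor.
Dividing out leaves s^2 + 10s + 50 = 0.
The quadratic formula then gives s = -5 ± 5j.

s = -5 + 5j, -5 - 5j, -7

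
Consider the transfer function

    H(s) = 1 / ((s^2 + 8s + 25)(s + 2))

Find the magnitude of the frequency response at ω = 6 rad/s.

|H(j6)| ≈ 0.003211

Substitute s = j6: numerator = 1, denominator = -310 + j30.
|H(j6)| = |1| / |-310 + j30| = 1 / 311.45 ≈ 0.003211.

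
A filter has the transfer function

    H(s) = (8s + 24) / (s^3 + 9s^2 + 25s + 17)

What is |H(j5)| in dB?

|H(j5)|_dB ≈ -13.0 dB

Substitute s = j5: numerator = 24 + j40, denominator = -208.
|H(j5)| = |24 + j40| / |-208| = 46.648 / 208 ≈ 0.2243.
In decibels: 20·log₁₀(0.2243) ≈ -13.0 dB.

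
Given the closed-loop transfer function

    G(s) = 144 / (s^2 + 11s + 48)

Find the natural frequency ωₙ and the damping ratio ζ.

ωₙ ≈ 6.928 rad/s, ζ ≈ 0.7939

Compare the denominator to the standard form s^2 + 2ζωₙs + ωₙ².
ωₙ² = 48, so ωₙ = √48 ≈ 6.928 rad/s.
2ζωₙ = 11, so ζ = 11/(2·√48) ≈ 0.7939.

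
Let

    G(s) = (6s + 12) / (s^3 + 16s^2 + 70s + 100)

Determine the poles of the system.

s = -3 ± j, -10

The poles are the roots of the denominator s^3 + 16s^2 + 70s + 100 = 0.
Trying s = -10: the polynomial evaluates to 0, so (s + 10) is a factor.
Dividing out leaves s^2 + 6s + 10 = 0.
The quadratic formula then gives s = -3 ± 1j.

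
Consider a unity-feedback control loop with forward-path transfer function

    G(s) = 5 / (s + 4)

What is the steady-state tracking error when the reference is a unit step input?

G(s) has no poles at the origin.
This is a Type 0 system. Kp = lim_{s→0} G(s) = 5/4.
e_ss = 1/(1 + Kp) = 1/(1 + 5/4) = 4/9 ≈ 0.4444.

e_ss = 0.4444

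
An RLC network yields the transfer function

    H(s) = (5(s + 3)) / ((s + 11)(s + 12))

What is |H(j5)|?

|H(j5)| ≈ 0.1856

Substitute s = j5: numerator = 15 + j25, denominator = 107 + j115.
|H(j5)| = |15 + j25| / |107 + j115| = 29.155 / 157.08 ≈ 0.1856.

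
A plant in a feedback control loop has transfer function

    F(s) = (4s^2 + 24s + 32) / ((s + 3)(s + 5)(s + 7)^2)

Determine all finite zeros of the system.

Set the numerator to zero: 4s^2 + 24s + 32 = 0, i.e. 4·(s^2 + 6s + 8) = 0.
Factoring: (s + 4)(s + 2) = 0.

s = -4, -2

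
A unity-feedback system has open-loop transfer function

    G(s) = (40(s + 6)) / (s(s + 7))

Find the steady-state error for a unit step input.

G(s) has one pole at the origin.
This is a Type 1 system; for a step input the steady-state error is zero.

e_ss = 0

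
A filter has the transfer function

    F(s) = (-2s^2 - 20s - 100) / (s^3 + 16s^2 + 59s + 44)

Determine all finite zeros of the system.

s = -5 + 5j, -5 - 5j

Set the numerator to zero: -2s^2 - 20s - 100 = 0, i.e. -2·(s^2 + 10s + 50) = 0.
Factoring: (s^2 + 10s + 50) = 0.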